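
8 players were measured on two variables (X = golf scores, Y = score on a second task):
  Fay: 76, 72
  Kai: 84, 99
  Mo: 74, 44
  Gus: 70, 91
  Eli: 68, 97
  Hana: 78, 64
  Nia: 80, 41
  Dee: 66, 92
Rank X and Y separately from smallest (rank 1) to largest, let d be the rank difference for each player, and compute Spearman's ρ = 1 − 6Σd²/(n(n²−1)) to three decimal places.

-0.238

Ranks of variable 1: 5, 8, 4, 3, 2, 6, 7, 1
Ranks of variable 2: 4, 8, 2, 5, 7, 3, 1, 6
d = r₁ − r₂: 1, 0, 2, -2, -5, 3, 6, -5
d²: 1, 0, 4, 4, 25, 9, 36, 25; Σd² = 104
ρ = 1 − 6·104/(8·63) = 1 − 624/504 = -0.238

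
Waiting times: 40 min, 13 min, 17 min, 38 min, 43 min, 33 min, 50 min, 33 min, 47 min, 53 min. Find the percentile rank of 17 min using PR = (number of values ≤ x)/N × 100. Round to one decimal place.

20.0

N = 10.
Strictly below 17: 1. Equal to 17: 1.
PR = 2/10 × 100 = 20.0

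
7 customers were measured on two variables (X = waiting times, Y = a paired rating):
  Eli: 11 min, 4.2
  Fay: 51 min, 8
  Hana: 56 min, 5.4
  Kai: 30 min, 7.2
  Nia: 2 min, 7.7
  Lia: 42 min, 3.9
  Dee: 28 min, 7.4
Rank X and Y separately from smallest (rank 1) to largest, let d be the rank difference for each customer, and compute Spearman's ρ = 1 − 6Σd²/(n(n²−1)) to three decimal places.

-0.107

Ranks of variable 1: 2, 6, 7, 4, 1, 5, 3
Ranks of variable 2: 2, 7, 3, 4, 6, 1, 5
d = r₁ − r₂: 0, -1, 4, 0, -5, 4, -2
d²: 0, 1, 16, 0, 25, 16, 4; Σd² = 62
ρ = 1 − 6·62/(7·48) = 1 − 372/336 = -0.107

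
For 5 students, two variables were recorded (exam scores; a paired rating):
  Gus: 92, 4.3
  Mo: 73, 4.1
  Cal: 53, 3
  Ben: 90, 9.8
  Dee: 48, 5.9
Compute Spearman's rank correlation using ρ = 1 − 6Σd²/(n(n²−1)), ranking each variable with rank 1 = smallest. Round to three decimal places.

0.200

Ranks of variable 1: 5, 3, 2, 4, 1
Ranks of variable 2: 3, 2, 1, 5, 4
d = r₁ − r₂: 2, 1, 1, -1, -3
d²: 4, 1, 1, 1, 9; Σd² = 16
ρ = 1 − 6·16/(5·24) = 1 − 96/120 = 0.200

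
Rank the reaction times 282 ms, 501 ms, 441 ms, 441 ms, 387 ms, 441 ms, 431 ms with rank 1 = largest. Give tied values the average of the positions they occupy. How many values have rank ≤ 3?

Sorted (descending): 501, 441, 441, 441, 431, 387, 282
The 3 values of 441 occupy positions 2–4 → average rank 3.
Ranks ≤ 3: {1, 3, 3, 3} → 4 values.

4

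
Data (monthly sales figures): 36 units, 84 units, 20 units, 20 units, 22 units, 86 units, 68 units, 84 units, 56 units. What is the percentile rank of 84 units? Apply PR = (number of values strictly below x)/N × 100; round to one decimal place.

N = 9.
Strictly below 84: 6. Equal to 84: 2.
PR = 6/9 × 100 = 66.7

66.7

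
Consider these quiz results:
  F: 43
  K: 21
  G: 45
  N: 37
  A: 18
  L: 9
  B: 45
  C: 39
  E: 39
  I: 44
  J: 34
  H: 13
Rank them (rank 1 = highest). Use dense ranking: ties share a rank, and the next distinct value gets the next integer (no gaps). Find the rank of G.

Sorted (descending): 45, 45, 44, 43, 39, 39, 37, 34, 21, 18, 13, 9
The 2 values of 45 share dense rank 1.
The 2 values of 39 share dense rank 4.
Remaining distinct values take the next consecutive integers.
G has value 45 → rank 1.

1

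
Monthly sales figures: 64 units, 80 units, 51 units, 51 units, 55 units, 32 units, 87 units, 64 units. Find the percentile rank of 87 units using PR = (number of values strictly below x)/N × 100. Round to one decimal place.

N = 8.
Strictly below 87: 7. Equal to 87: 1.
PR = 7/8 × 100 = 87.5

87.5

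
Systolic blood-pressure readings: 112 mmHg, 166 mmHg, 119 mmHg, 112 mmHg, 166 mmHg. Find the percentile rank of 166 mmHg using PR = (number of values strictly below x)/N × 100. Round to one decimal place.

60.0

N = 5.
Strictly below 166: 3. Equal to 166: 2.
PR = 3/5 × 100 = 60.0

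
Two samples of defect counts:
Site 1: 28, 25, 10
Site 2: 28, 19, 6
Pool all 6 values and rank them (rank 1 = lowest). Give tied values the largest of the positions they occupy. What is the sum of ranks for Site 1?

Sorted (ascending): 6, 10, 19, 25, 28, 28
The 2 values of 28 occupy positions 5–6 → each gets rank 6.
Site 1 values → pooled ranks: 28→6, 25→4, 10→2
Rank sum = 6 + 4 + 2 = 12

12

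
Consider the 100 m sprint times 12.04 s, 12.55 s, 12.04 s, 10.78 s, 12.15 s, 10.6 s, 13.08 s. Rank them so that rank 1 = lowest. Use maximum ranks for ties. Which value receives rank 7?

13.08

Sorted (ascending): 10.6, 10.78, 12.04, 12.04, 12.15, 12.55, 13.08
The 2 values of 12.04 occupy positions 3–4 → each gets rank 4.
Rank 7 → value 13.08.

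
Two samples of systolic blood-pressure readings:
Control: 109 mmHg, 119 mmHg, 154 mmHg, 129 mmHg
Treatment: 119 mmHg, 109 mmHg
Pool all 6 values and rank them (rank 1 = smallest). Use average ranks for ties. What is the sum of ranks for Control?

Sorted (ascending): 109, 109, 119, 119, 129, 154
The 2 values of 109 occupy positions 1–2 → average rank (1+2)/2 = 1.5.
The 2 values of 119 occupy positions 3–4 → average rank (3+4)/2 = 3.5.
Control values → pooled ranks: 109→1.5, 119→3.5, 154→6, 129→5
Rank sum = 1.5 + 3.5 + 6 + 5 = 16

16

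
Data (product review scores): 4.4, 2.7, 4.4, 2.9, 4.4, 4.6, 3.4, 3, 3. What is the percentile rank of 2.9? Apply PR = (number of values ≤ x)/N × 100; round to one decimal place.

22.2

N = 9.
Strictly below 2.9: 1. Equal to 2.9: 1.
PR = 2/9 × 100 = 22.2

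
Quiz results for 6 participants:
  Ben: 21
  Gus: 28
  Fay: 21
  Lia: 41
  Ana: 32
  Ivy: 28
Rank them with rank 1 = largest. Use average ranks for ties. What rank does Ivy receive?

3.5

Sorted (descending): 41, 32, 28, 28, 21, 21
The 2 values of 28 occupy positions 3–4 → average rank (3+4)/2 = 3.5.
The 2 values of 21 occupy positions 5–6 → average rank (5+6)/2 = 5.5.
Ivy has value 28 → rank 3.5.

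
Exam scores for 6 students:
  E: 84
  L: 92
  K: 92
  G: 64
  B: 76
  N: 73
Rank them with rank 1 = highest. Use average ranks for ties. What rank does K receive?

1.5

Sorted (descending): 92, 92, 84, 76, 73, 64
The 2 values of 92 occupy positions 1–2 → average rank (1+2)/2 = 1.5.
K has value 92 → rank 1.5.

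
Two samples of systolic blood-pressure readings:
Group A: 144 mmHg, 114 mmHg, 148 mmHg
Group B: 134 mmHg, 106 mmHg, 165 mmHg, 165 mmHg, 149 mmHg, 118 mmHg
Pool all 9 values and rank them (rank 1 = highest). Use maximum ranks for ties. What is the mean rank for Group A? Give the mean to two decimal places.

5.67

Sorted (descending): 165, 165, 149, 148, 144, 134, 118, 114, 106
The 2 values of 165 occupy positions 1–2 → each gets rank 2.
Group A values → pooled ranks: 144→5, 114→8, 148→4
Mean rank = (5 + 8 + 4) / 3 = 5.67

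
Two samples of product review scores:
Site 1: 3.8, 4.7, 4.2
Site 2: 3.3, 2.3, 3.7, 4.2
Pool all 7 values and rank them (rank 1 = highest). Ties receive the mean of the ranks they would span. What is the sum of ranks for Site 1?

Sorted (descending): 4.7, 4.2, 4.2, 3.8, 3.7, 3.3, 2.3
The 2 values of 4.2 occupy positions 2–3 → average rank (2+3)/2 = 2.5.
Site 1 values → pooled ranks: 3.8→4, 4.7→1, 4.2→2.5
Rank sum = 4 + 1 + 2.5 = 7.5

7.5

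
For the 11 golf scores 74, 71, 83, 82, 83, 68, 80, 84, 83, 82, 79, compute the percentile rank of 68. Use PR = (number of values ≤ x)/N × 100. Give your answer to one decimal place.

9.1

N = 11.
Strictly below 68: 0. Equal to 68: 1.
PR = 1/11 × 100 = 9.1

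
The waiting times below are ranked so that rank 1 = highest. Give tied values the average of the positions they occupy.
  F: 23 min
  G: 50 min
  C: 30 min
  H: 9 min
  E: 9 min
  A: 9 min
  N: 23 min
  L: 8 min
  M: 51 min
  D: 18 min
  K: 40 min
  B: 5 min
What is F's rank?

5.5

Sorted (descending): 51, 50, 40, 30, 23, 23, 18, 9, 9, 9, 8, 5
The 2 values of 23 occupy positions 5–6 → average rank (5+6)/2 = 5.5.
The 3 values of 9 occupy positions 8–10 → average rank 9.
F has value 23 min → rank 5.5.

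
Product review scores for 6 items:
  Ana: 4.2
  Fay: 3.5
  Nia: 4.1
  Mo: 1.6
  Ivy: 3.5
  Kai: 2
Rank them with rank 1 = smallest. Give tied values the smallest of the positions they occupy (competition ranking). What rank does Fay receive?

3

Sorted (ascending): 1.6, 2, 3.5, 3.5, 4.1, 4.2
The 2 values of 3.5 occupy positions 3–4 → each gets rank 3.
Fay has value 3.5 → rank 3.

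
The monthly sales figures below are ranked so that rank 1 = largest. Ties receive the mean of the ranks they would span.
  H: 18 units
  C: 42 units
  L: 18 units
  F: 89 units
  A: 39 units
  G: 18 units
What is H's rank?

Sorted (descending): 89, 42, 39, 18, 18, 18
The 3 values of 18 occupy positions 4–6 → average rank 5.
H has value 18 units → rank 5.

5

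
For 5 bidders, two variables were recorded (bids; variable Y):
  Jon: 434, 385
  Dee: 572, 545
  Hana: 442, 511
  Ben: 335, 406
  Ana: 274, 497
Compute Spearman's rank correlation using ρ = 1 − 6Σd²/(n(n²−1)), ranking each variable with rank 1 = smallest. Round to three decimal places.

0.600

Ranks of variable 1: 3, 5, 4, 2, 1
Ranks of variable 2: 1, 5, 4, 2, 3
d = r₁ − r₂: 2, 0, 0, 0, -2
d²: 4, 0, 0, 0, 4; Σd² = 8
ρ = 1 − 6·8/(5·24) = 1 − 48/120 = 0.600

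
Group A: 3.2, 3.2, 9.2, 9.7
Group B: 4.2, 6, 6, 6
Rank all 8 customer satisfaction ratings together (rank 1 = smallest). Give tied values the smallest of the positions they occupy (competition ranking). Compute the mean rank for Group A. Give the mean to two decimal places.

4.25

Sorted (ascending): 3.2, 3.2, 4.2, 6, 6, 6, 9.2, 9.7
The 2 values of 3.2 occupy positions 1–2 → each gets rank 1.
The 3 values of 6 occupy positions 4–6 → each gets rank 4.
Group A values → pooled ranks: 3.2→1, 3.2→1, 9.2→7, 9.7→8
Mean rank = (1 + 1 + 7 + 8) / 4 = 4.25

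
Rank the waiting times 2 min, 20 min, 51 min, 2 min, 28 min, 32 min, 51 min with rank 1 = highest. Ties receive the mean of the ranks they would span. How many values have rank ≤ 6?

5

Sorted (descending): 51, 51, 32, 28, 20, 2, 2
The 2 values of 51 occupy positions 1–2 → average rank (1+2)/2 = 1.5.
The 2 values of 2 occupy positions 6–7 → average rank (6+7)/2 = 6.5.
Ranks ≤ 6: {1.5, 1.5, 3, 4, 5} → 5 values.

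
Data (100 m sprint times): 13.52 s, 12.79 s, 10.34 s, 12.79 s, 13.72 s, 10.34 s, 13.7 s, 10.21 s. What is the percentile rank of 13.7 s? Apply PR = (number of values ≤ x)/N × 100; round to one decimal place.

87.5

N = 8.
Strictly below 13.7: 6. Equal to 13.7: 1.
PR = 7/8 × 100 = 87.5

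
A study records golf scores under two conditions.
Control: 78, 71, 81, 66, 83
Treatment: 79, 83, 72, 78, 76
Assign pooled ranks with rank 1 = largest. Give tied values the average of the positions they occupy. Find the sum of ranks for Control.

29

Sorted (descending): 83, 83, 81, 79, 78, 78, 76, 72, 71, 66
The 2 values of 83 occupy positions 1–2 → average rank (1+2)/2 = 1.5.
The 2 values of 78 occupy positions 5–6 → average rank (5+6)/2 = 5.5.
Control values → pooled ranks: 78→5.5, 71→9, 81→3, 66→10, 83→1.5
Rank sum = 5.5 + 9 + 3 + 10 + 1.5 = 29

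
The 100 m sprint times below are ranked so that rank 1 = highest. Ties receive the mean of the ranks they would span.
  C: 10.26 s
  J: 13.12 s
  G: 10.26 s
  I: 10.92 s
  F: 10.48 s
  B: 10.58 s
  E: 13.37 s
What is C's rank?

6.5

Sorted (descending): 13.37, 13.12, 10.92, 10.58, 10.48, 10.26, 10.26
The 2 values of 10.26 occupy positions 6–7 → average rank (6+7)/2 = 6.5.
C has value 10.26 s → rank 6.5.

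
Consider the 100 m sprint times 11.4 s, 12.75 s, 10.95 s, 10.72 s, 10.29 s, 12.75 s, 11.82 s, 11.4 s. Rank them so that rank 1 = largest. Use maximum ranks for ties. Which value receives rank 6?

Sorted (descending): 12.75, 12.75, 11.82, 11.4, 11.4, 10.95, 10.72, 10.29
The 2 values of 12.75 occupy positions 1–2 → each gets rank 2.
The 2 values of 11.4 occupy positions 4–5 → each gets rank 5.
Rank 6 → value 10.95.

10.95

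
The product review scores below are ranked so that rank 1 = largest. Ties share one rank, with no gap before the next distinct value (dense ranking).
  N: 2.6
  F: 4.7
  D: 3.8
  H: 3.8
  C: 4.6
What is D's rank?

Sorted (descending): 4.7, 4.6, 3.8, 3.8, 2.6
The 2 values of 3.8 share dense rank 3.
Remaining distinct values take the next consecutive integers.
D has value 3.8 → rank 3.

3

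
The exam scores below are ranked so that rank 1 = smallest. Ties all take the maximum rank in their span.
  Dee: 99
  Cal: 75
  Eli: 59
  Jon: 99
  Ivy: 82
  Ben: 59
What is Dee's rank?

6

Sorted (ascending): 59, 59, 75, 82, 99, 99
The 2 values of 59 occupy positions 1–2 → each gets rank 2.
The 2 values of 99 occupy positions 5–6 → each gets rank 6.
Dee has value 99 → rank 6.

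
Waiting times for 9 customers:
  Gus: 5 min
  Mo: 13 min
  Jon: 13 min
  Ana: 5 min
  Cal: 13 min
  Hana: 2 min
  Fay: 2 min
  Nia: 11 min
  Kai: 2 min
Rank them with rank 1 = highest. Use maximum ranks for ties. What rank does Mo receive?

Sorted (descending): 13, 13, 13, 11, 5, 5, 2, 2, 2
The 3 values of 13 occupy positions 1–3 → each gets rank 3.
The 2 values of 5 occupy positions 5–6 → each gets rank 6.
The 3 values of 2 occupy positions 7–9 → each gets rank 9.
Mo has value 13 min → rank 3.

3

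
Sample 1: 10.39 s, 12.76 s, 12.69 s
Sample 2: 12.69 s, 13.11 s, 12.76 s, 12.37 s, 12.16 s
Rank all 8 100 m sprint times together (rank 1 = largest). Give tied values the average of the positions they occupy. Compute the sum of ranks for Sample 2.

21

Sorted (descending): 13.11, 12.76, 12.76, 12.69, 12.69, 12.37, 12.16, 10.39
The 2 values of 12.76 occupy positions 2–3 → average rank (2+3)/2 = 2.5.
The 2 values of 12.69 occupy positions 4–5 → average rank (4+5)/2 = 4.5.
Sample 2 values → pooled ranks: 12.69→4.5, 13.11→1, 12.76→2.5, 12.37→6, 12.16→7
Rank sum = 4.5 + 1 + 2.5 + 6 + 7 = 21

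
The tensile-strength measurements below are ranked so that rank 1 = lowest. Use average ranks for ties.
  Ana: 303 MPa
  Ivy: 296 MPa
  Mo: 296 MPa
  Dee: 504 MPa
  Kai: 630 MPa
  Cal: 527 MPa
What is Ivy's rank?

1.5

Sorted (ascending): 296, 296, 303, 504, 527, 630
The 2 values of 296 occupy positions 1–2 → average rank (1+2)/2 = 1.5.
Ivy has value 296 MPa → rank 1.5.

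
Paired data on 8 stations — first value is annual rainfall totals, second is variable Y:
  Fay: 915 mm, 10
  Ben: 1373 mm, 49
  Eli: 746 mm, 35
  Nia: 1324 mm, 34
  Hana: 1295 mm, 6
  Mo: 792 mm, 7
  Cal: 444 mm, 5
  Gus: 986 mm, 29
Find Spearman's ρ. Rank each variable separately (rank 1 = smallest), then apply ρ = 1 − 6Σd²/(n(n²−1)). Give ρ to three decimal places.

0.500

Ranks of variable 1: 4, 8, 2, 7, 6, 3, 1, 5
Ranks of variable 2: 4, 8, 7, 6, 2, 3, 1, 5
d = r₁ − r₂: 0, 0, -5, 1, 4, 0, 0, 0
d²: 0, 0, 25, 1, 16, 0, 0, 0; Σd² = 42
ρ = 1 − 6·42/(8·63) = 1 − 252/504 = 0.500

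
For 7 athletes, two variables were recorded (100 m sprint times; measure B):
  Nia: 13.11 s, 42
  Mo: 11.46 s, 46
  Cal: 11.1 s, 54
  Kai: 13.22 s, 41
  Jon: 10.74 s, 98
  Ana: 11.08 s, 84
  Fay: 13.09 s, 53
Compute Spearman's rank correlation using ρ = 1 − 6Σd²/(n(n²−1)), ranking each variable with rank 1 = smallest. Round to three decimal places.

-0.964

Ranks of variable 1: 6, 4, 3, 7, 1, 2, 5
Ranks of variable 2: 2, 3, 5, 1, 7, 6, 4
d = r₁ − r₂: 4, 1, -2, 6, -6, -4, 1
d²: 16, 1, 4, 36, 36, 16, 1; Σd² = 110
ρ = 1 − 6·110/(7·48) = 1 − 660/336 = -0.964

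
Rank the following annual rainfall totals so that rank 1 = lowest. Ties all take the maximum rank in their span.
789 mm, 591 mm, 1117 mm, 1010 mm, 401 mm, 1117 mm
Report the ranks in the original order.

3, 2, 6, 4, 1, 6

Sorted (ascending): 401, 591, 789, 1010, 1117, 1117
The 2 values of 1117 occupy positions 5–6 → each gets rank 6.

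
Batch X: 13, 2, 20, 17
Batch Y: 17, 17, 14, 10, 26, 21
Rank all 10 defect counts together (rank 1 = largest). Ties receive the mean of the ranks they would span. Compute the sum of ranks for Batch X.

Sorted (descending): 26, 21, 20, 17, 17, 17, 14, 13, 10, 2
The 3 values of 17 occupy positions 4–6 → average rank 5.
Batch X values → pooled ranks: 13→8, 2→10, 20→3, 17→5
Rank sum = 8 + 10 + 3 + 5 = 26

26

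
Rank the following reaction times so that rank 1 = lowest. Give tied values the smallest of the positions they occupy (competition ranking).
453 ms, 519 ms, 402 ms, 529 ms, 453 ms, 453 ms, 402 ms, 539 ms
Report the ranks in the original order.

Sorted (ascending): 402, 402, 453, 453, 453, 519, 529, 539
The 2 values of 402 occupy positions 1–2 → each gets rank 1.
The 3 values of 453 occupy positions 3–5 → each gets rank 3.

3, 6, 1, 7, 3, 3, 1, 8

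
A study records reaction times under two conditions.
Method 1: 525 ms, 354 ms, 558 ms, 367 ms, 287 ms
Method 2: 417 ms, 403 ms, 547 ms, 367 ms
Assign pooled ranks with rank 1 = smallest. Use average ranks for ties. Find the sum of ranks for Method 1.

Sorted (ascending): 287, 354, 367, 367, 403, 417, 525, 547, 558
The 2 values of 367 occupy positions 3–4 → average rank (3+4)/2 = 3.5.
Method 1 values → pooled ranks: 525→7, 354→2, 558→9, 367→3.5, 287→1
Rank sum = 7 + 2 + 9 + 3.5 + 1 = 22.5

22.5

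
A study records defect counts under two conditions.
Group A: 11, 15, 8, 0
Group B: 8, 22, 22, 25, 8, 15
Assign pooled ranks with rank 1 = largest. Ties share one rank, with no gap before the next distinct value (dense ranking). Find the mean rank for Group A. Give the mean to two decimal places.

4.50

Sorted (descending): 25, 22, 22, 15, 15, 11, 8, 8, 8, 0
The 2 values of 22 share dense rank 2.
The 2 values of 15 share dense rank 3.
The 3 values of 8 share dense rank 5.
Remaining distinct values take the next consecutive integers.
Group A values → pooled ranks: 11→4, 15→3, 8→5, 0→6
Mean rank = (4 + 3 + 5 + 6) / 4 = 4.50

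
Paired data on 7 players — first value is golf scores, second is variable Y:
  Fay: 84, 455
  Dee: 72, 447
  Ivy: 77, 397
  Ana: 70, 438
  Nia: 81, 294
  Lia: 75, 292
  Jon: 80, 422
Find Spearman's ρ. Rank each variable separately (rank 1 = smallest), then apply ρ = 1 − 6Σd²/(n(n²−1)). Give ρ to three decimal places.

0.036

Ranks of variable 1: 7, 2, 4, 1, 6, 3, 5
Ranks of variable 2: 7, 6, 3, 5, 2, 1, 4
d = r₁ − r₂: 0, -4, 1, -4, 4, 2, 1
d²: 0, 16, 1, 16, 16, 4, 1; Σd² = 54
ρ = 1 − 6·54/(7·48) = 1 − 324/336 = 0.036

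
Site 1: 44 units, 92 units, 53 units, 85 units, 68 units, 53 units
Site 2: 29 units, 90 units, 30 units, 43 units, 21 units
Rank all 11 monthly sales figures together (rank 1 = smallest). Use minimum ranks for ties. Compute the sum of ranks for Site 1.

Sorted (ascending): 21, 29, 30, 43, 44, 53, 53, 68, 85, 90, 92
The 2 values of 53 occupy positions 6–7 → each gets rank 6.
Site 1 values → pooled ranks: 44→5, 92→11, 53→6, 85→9, 68→8, 53→6
Rank sum = 5 + 11 + 6 + 9 + 8 + 6 = 45

45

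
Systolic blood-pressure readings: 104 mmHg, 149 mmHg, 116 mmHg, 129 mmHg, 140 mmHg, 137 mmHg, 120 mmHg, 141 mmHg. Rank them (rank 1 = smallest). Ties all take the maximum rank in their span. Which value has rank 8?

Sorted (ascending): 104, 116, 120, 129, 137, 140, 141, 149
No ties — each value takes its position as its rank.
Rank 8 → value 149.

149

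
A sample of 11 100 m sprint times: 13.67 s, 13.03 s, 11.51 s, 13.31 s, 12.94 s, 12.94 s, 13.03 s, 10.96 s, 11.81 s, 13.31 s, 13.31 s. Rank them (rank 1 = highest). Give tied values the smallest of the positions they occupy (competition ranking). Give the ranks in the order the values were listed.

1, 5, 10, 2, 7, 7, 5, 11, 9, 2, 2

Sorted (descending): 13.67, 13.31, 13.31, 13.31, 13.03, 13.03, 12.94, 12.94, 11.81, 11.51, 10.96
The 3 values of 13.31 occupy positions 2–4 → each gets rank 2.
The 2 values of 13.03 occupy positions 5–6 → each gets rank 5.
The 2 values of 12.94 occupy positions 7–8 → each gets rank 7.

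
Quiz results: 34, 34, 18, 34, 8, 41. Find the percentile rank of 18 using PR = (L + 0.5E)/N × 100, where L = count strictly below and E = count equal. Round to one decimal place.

25.0

N = 6.
Strictly below 18: 1. Equal to 18: 1.
PR = (1 + 0.5·1)/6 × 100 = 25.0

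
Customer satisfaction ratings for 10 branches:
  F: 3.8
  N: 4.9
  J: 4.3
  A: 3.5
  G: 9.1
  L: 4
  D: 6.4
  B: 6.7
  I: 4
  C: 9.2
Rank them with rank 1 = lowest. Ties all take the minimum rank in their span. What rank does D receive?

7

Sorted (ascending): 3.5, 3.8, 4, 4, 4.3, 4.9, 6.4, 6.7, 9.1, 9.2
The 2 values of 4 occupy positions 3–4 → each gets rank 3.
D has value 6.4 → rank 7.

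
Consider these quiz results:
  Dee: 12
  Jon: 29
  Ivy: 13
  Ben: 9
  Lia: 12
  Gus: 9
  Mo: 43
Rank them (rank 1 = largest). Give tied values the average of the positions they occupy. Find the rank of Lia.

4.5

Sorted (descending): 43, 29, 13, 12, 12, 9, 9
The 2 values of 12 occupy positions 4–5 → average rank (4+5)/2 = 4.5.
The 2 values of 9 occupy positions 6–7 → average rank (6+7)/2 = 6.5.
Lia has value 12 → rank 4.5.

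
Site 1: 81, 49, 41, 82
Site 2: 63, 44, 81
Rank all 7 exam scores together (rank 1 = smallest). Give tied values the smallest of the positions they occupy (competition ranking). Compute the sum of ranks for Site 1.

16

Sorted (ascending): 41, 44, 49, 63, 81, 81, 82
The 2 values of 81 occupy positions 5–6 → each gets rank 5.
Site 1 values → pooled ranks: 81→5, 49→3, 41→1, 82→7
Rank sum = 5 + 3 + 1 + 7 = 16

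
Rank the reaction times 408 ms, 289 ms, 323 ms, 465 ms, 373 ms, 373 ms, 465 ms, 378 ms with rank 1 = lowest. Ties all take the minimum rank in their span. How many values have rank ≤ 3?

4

Sorted (ascending): 289, 323, 373, 373, 378, 408, 465, 465
The 2 values of 373 occupy positions 3–4 → each gets rank 3.
The 2 values of 465 occupy positions 7–8 → each gets rank 7.
Ranks ≤ 3: {1, 2, 3, 3} → 4 values.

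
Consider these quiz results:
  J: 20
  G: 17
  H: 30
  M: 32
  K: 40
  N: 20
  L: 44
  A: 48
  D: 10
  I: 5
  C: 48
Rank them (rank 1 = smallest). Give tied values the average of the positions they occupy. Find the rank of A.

10.5

Sorted (ascending): 5, 10, 17, 20, 20, 30, 32, 40, 44, 48, 48
The 2 values of 20 occupy positions 4–5 → average rank (4+5)/2 = 4.5.
The 2 values of 48 occupy positions 10–11 → average rank (10+11)/2 = 10.5.
A has value 48 → rank 10.5.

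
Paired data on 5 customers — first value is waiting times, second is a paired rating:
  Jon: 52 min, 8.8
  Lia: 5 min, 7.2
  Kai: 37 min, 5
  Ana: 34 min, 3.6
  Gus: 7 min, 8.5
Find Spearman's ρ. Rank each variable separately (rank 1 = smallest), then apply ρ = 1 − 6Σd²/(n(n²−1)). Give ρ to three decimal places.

Ranks of variable 1: 5, 1, 4, 3, 2
Ranks of variable 2: 5, 3, 2, 1, 4
d = r₁ − r₂: 0, -2, 2, 2, -2
d²: 0, 4, 4, 4, 4; Σd² = 16
ρ = 1 − 6·16/(5·24) = 1 − 96/120 = 0.200

0.200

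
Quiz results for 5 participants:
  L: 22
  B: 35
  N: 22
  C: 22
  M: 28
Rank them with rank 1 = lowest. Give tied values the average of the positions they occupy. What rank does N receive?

Sorted (ascending): 22, 22, 22, 28, 35
The 3 values of 22 occupy positions 1–3 → average rank 2.
N has value 22 → rank 2.

2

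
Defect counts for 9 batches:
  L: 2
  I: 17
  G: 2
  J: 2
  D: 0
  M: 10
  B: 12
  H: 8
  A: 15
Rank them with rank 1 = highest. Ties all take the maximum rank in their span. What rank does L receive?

8

Sorted (descending): 17, 15, 12, 10, 8, 2, 2, 2, 0
The 3 values of 2 occupy positions 6–8 → each gets rank 8.
L has value 2 → rank 8.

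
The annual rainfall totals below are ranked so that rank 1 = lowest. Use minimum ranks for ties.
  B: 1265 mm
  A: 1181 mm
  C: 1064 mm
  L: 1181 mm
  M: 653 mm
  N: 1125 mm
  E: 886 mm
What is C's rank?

Sorted (ascending): 653, 886, 1064, 1125, 1181, 1181, 1265
The 2 values of 1181 occupy positions 5–6 → each gets rank 5.
C has value 1064 mm → rank 3.

3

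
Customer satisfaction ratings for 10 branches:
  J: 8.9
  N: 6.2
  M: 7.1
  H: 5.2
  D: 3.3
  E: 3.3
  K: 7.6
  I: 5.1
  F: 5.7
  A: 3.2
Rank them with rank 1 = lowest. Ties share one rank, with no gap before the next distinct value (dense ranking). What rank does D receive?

Sorted (ascending): 3.2, 3.3, 3.3, 5.1, 5.2, 5.7, 6.2, 7.1, 7.6, 8.9
The 2 values of 3.3 share dense rank 2.
Remaining distinct values take the next consecutive integers.
D has value 3.3 → rank 2.

2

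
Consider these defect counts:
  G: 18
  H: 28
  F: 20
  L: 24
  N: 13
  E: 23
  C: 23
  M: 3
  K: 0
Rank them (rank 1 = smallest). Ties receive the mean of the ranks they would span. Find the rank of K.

1

Sorted (ascending): 0, 3, 13, 18, 20, 23, 23, 24, 28
The 2 values of 23 occupy positions 6–7 → average rank (6+7)/2 = 6.5.
K has value 0 → rank 1.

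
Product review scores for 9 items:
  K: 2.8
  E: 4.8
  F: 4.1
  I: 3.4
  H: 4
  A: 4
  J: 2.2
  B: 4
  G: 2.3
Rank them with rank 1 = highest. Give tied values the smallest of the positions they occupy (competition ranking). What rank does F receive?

2

Sorted (descending): 4.8, 4.1, 4, 4, 4, 3.4, 2.8, 2.3, 2.2
The 3 values of 4 occupy positions 3–5 → each gets rank 3.
F has value 4.1 → rank 2.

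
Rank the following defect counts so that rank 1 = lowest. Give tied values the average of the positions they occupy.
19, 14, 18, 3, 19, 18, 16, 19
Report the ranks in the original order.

Sorted (ascending): 3, 14, 16, 18, 18, 19, 19, 19
The 2 values of 18 occupy positions 4–5 → average rank (4+5)/2 = 4.5.
The 3 values of 19 occupy positions 6–8 → average rank 7.

7, 2, 4.5, 1, 7, 4.5, 3, 7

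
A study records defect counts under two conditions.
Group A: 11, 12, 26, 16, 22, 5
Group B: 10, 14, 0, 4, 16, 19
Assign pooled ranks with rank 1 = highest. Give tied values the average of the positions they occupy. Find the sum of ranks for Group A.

Sorted (descending): 26, 22, 19, 16, 16, 14, 12, 11, 10, 5, 4, 0
The 2 values of 16 occupy positions 4–5 → average rank (4+5)/2 = 4.5.
Group A values → pooled ranks: 11→8, 12→7, 26→1, 16→4.5, 22→2, 5→10
Rank sum = 8 + 7 + 1 + 4.5 + 2 + 10 = 32.5

32.5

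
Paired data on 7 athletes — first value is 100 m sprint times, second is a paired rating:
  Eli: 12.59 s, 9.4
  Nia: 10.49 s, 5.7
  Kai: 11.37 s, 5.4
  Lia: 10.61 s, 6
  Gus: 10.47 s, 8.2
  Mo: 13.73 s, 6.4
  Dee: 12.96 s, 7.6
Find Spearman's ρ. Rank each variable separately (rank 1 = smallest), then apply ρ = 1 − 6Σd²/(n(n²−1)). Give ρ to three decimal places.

Ranks of variable 1: 5, 2, 4, 3, 1, 7, 6
Ranks of variable 2: 7, 2, 1, 3, 6, 4, 5
d = r₁ − r₂: -2, 0, 3, 0, -5, 3, 1
d²: 4, 0, 9, 0, 25, 9, 1; Σd² = 48
ρ = 1 − 6·48/(7·48) = 1 − 288/336 = 0.143

0.143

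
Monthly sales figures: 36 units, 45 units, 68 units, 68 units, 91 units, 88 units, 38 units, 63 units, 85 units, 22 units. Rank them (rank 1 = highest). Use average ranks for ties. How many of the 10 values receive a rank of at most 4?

3

Sorted (descending): 91, 88, 85, 68, 68, 63, 45, 38, 36, 22
The 2 values of 68 occupy positions 4–5 → average rank (4+5)/2 = 4.5.
Ranks ≤ 4: {1, 2, 3} → 3 values.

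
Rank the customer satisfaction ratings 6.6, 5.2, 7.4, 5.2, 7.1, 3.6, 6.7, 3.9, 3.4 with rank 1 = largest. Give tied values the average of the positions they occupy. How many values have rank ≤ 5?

Sorted (descending): 7.4, 7.1, 6.7, 6.6, 5.2, 5.2, 3.9, 3.6, 3.4
The 2 values of 5.2 occupy positions 5–6 → average rank (5+6)/2 = 5.5.
Ranks ≤ 5: {1, 2, 3, 4} → 4 values.

4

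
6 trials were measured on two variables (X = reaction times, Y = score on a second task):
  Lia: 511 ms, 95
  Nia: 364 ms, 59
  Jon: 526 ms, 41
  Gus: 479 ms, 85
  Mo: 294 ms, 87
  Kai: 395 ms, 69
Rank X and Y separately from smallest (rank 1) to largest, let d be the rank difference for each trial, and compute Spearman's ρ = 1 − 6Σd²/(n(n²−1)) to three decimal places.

Ranks of variable 1: 5, 2, 6, 4, 1, 3
Ranks of variable 2: 6, 2, 1, 4, 5, 3
d = r₁ − r₂: -1, 0, 5, 0, -4, 0
d²: 1, 0, 25, 0, 16, 0; Σd² = 42
ρ = 1 − 6·42/(6·35) = 1 − 252/210 = -0.200

-0.200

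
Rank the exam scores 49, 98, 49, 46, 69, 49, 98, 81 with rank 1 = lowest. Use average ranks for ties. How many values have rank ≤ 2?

Sorted (ascending): 46, 49, 49, 49, 69, 81, 98, 98
The 3 values of 49 occupy positions 2–4 → average rank 3.
The 2 values of 98 occupy positions 7–8 → average rank (7+8)/2 = 7.5.
Ranks ≤ 2: {1} → 1 value.

1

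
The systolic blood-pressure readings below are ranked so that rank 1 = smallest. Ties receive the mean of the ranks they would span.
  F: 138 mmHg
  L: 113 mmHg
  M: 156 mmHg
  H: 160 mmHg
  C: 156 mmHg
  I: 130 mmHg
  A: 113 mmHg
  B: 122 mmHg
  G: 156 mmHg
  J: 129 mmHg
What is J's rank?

Sorted (ascending): 113, 113, 122, 129, 130, 138, 156, 156, 156, 160
The 2 values of 113 occupy positions 1–2 → average rank (1+2)/2 = 1.5.
The 3 values of 156 occupy positions 7–9 → average rank 8.
J has value 129 mmHg → rank 4.

4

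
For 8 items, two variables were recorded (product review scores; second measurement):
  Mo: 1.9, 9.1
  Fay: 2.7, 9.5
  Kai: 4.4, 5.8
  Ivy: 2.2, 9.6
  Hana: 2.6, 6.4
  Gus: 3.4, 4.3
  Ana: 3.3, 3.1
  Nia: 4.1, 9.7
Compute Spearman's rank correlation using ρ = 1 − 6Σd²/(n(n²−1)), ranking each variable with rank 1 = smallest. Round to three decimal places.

Ranks of variable 1: 1, 4, 8, 2, 3, 6, 5, 7
Ranks of variable 2: 5, 6, 3, 7, 4, 2, 1, 8
d = r₁ − r₂: -4, -2, 5, -5, -1, 4, 4, -1
d²: 16, 4, 25, 25, 1, 16, 16, 1; Σd² = 104
ρ = 1 − 6·104/(8·63) = 1 − 624/504 = -0.238

-0.238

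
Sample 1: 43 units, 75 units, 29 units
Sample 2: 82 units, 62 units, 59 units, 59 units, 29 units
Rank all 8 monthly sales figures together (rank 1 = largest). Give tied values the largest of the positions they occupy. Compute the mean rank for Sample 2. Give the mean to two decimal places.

Sorted (descending): 82, 75, 62, 59, 59, 43, 29, 29
The 2 values of 59 occupy positions 4–5 → each gets rank 5.
The 2 values of 29 occupy positions 7–8 → each gets rank 8.
Sample 2 values → pooled ranks: 82→1, 62→3, 59→5, 59→5, 29→8
Mean rank = (1 + 3 + 5 + 5 + 8) / 5 = 4.40

4.40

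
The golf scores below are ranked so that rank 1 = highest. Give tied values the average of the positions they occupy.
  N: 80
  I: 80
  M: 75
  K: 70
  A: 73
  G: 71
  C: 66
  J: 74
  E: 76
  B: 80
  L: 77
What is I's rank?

Sorted (descending): 80, 80, 80, 77, 76, 75, 74, 73, 71, 70, 66
The 3 values of 80 occupy positions 1–3 → average rank 2.
I has value 80 → rank 2.

2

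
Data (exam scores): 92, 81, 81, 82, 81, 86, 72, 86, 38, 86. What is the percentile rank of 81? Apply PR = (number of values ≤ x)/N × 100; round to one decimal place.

N = 10.
Strictly below 81: 2. Equal to 81: 3.
PR = 5/10 × 100 = 50.0

50.0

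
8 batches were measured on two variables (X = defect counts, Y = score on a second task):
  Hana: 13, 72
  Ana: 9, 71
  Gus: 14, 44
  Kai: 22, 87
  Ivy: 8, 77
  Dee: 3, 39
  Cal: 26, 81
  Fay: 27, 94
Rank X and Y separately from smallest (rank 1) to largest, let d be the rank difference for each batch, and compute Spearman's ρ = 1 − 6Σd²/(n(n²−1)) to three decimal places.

Ranks of variable 1: 4, 3, 5, 6, 2, 1, 7, 8
Ranks of variable 2: 4, 3, 2, 7, 5, 1, 6, 8
d = r₁ − r₂: 0, 0, 3, -1, -3, 0, 1, 0
d²: 0, 0, 9, 1, 9, 0, 1, 0; Σd² = 20
ρ = 1 − 6·20/(8·63) = 1 − 120/504 = 0.762

0.762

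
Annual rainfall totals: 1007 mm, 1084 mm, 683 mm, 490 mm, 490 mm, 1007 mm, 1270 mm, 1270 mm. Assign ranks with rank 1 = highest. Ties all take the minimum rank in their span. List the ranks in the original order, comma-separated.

Sorted (descending): 1270, 1270, 1084, 1007, 1007, 683, 490, 490
The 2 values of 1270 occupy positions 1–2 → each gets rank 1.
The 2 values of 1007 occupy positions 4–5 → each gets rank 4.
The 2 values of 490 occupy positions 7–8 → each gets rank 7.

4, 3, 6, 7, 7, 4, 1, 1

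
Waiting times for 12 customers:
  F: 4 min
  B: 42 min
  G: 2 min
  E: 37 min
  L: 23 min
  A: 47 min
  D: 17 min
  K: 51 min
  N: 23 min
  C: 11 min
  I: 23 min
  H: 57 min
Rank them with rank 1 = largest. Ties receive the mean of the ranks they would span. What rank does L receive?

7

Sorted (descending): 57, 51, 47, 42, 37, 23, 23, 23, 17, 11, 4, 2
The 3 values of 23 occupy positions 6–8 → average rank 7.
L has value 23 min → rank 7.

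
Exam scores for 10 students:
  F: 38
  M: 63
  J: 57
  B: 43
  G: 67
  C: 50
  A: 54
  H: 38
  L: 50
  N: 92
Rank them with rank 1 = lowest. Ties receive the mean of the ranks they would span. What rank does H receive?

Sorted (ascending): 38, 38, 43, 50, 50, 54, 57, 63, 67, 92
The 2 values of 38 occupy positions 1–2 → average rank (1+2)/2 = 1.5.
The 2 values of 50 occupy positions 4–5 → average rank (4+5)/2 = 4.5.
H has value 38 → rank 1.5.

1.5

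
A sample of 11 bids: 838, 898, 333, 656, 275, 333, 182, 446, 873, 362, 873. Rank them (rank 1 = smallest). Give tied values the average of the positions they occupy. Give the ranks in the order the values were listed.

8, 11, 3.5, 7, 2, 3.5, 1, 6, 9.5, 5, 9.5

Sorted (ascending): 182, 275, 333, 333, 362, 446, 656, 838, 873, 873, 898
The 2 values of 333 occupy positions 3–4 → average rank (3+4)/2 = 3.5.
The 2 values of 873 occupy positions 9–10 → average rank (9+10)/2 = 9.5.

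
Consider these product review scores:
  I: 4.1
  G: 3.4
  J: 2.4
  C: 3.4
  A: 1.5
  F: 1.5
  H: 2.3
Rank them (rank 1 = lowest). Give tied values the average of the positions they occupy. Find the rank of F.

1.5

Sorted (ascending): 1.5, 1.5, 2.3, 2.4, 3.4, 3.4, 4.1
The 2 values of 1.5 occupy positions 1–2 → average rank (1+2)/2 = 1.5.
The 2 values of 3.4 occupy positions 5–6 → average rank (5+6)/2 = 5.5.
F has value 1.5 → rank 1.5.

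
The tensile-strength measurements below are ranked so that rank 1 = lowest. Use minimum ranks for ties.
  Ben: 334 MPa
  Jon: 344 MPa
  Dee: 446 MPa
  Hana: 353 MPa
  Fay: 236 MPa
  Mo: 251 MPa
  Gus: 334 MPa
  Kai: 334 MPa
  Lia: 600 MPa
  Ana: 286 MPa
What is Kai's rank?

Sorted (ascending): 236, 251, 286, 334, 334, 334, 344, 353, 446, 600
The 3 values of 334 occupy positions 4–6 → each gets rank 4.
Kai has value 334 MPa → rank 4.

4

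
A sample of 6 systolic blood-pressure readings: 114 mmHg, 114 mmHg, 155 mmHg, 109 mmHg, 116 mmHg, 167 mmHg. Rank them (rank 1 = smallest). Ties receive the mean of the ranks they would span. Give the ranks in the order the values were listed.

2.5, 2.5, 5, 1, 4, 6

Sorted (ascending): 109, 114, 114, 116, 155, 167
The 2 values of 114 occupy positions 2–3 → average rank (2+3)/2 = 2.5.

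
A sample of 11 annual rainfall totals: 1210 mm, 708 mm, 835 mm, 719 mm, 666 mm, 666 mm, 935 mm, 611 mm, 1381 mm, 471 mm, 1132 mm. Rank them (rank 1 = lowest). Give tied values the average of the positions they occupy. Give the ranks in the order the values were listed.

10, 5, 7, 6, 3.5, 3.5, 8, 2, 11, 1, 9

Sorted (ascending): 471, 611, 666, 666, 708, 719, 835, 935, 1132, 1210, 1381
The 2 values of 666 occupy positions 3–4 → average rank (3+4)/2 = 3.5.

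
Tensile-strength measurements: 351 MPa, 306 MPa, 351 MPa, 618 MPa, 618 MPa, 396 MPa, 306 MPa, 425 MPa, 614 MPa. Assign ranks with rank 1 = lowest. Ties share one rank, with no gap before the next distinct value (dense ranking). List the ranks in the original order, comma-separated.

Sorted (ascending): 306, 306, 351, 351, 396, 425, 614, 618, 618
The 2 values of 306 share dense rank 1.
The 2 values of 351 share dense rank 2.
The 2 values of 618 share dense rank 6.
Remaining distinct values take the next consecutive integers.

2, 1, 2, 6, 6, 3, 1, 4, 5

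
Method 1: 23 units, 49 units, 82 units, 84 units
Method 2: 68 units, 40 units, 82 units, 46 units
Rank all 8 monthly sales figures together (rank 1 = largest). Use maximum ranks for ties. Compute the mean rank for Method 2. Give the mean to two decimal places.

5.00

Sorted (descending): 84, 82, 82, 68, 49, 46, 40, 23
The 2 values of 82 occupy positions 2–3 → each gets rank 3.
Method 2 values → pooled ranks: 68→4, 40→7, 82→3, 46→6
Mean rank = (4 + 7 + 3 + 6) / 4 = 5.00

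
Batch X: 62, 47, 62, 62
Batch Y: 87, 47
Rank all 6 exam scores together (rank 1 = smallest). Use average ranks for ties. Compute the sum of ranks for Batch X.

Sorted (ascending): 47, 47, 62, 62, 62, 87
The 2 values of 47 occupy positions 1–2 → average rank (1+2)/2 = 1.5.
The 3 values of 62 occupy positions 3–5 → average rank 4.
Batch X values → pooled ranks: 62→4, 47→1.5, 62→4, 62→4
Rank sum = 4 + 1.5 + 4 + 4 = 13.5

13.5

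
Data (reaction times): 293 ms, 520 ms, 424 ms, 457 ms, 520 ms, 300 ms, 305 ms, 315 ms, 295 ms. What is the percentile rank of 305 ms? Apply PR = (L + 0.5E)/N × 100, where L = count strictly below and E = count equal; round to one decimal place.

N = 9.
Strictly below 305: 3. Equal to 305: 1.
PR = (3 + 0.5·1)/9 × 100 = 38.9

38.9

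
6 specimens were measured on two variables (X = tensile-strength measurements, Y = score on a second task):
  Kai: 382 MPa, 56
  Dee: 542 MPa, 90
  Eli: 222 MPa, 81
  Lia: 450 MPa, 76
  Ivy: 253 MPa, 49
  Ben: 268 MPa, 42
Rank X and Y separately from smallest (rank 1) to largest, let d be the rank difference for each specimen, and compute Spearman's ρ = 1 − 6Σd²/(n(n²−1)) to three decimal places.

Ranks of variable 1: 4, 6, 1, 5, 2, 3
Ranks of variable 2: 3, 6, 5, 4, 2, 1
d = r₁ − r₂: 1, 0, -4, 1, 0, 2
d²: 1, 0, 16, 1, 0, 4; Σd² = 22
ρ = 1 − 6·22/(6·35) = 1 − 132/210 = 0.371

0.371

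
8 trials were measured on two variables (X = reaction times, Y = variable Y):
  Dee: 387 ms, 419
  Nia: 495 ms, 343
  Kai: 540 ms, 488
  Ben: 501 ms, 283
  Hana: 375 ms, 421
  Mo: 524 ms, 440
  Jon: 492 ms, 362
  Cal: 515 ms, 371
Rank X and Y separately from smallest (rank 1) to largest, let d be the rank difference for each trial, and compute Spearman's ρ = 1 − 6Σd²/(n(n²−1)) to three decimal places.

Ranks of variable 1: 2, 4, 8, 5, 1, 7, 3, 6
Ranks of variable 2: 5, 2, 8, 1, 6, 7, 3, 4
d = r₁ − r₂: -3, 2, 0, 4, -5, 0, 0, 2
d²: 9, 4, 0, 16, 25, 0, 0, 4; Σd² = 58
ρ = 1 − 6·58/(8·63) = 1 − 348/504 = 0.310

0.310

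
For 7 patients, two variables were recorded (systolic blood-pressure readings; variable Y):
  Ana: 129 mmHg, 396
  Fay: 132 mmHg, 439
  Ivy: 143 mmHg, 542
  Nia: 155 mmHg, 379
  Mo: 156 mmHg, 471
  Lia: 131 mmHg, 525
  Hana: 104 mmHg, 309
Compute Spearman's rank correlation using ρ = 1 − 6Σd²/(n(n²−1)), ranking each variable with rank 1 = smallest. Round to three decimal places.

Ranks of variable 1: 2, 4, 5, 6, 7, 3, 1
Ranks of variable 2: 3, 4, 7, 2, 5, 6, 1
d = r₁ − r₂: -1, 0, -2, 4, 2, -3, 0
d²: 1, 0, 4, 16, 4, 9, 0; Σd² = 34
ρ = 1 − 6·34/(7·48) = 1 − 204/336 = 0.393

0.393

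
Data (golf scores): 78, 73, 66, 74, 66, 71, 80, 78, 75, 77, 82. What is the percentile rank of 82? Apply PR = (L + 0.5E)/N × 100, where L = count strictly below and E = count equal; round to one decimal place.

95.5

N = 11.
Strictly below 82: 10. Equal to 82: 1.
PR = (10 + 0.5·1)/11 × 100 = 95.5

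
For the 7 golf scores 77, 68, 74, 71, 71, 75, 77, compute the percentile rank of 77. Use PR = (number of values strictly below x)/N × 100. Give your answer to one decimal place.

71.4

N = 7.
Strictly below 77: 5. Equal to 77: 2.
PR = 5/7 × 100 = 71.4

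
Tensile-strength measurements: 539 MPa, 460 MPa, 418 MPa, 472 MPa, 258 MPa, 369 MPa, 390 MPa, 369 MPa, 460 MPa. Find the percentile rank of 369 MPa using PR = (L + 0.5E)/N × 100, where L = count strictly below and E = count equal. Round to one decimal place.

N = 9.
Strictly below 369: 1. Equal to 369: 2.
PR = (1 + 0.5·2)/9 × 100 = 22.2

22.2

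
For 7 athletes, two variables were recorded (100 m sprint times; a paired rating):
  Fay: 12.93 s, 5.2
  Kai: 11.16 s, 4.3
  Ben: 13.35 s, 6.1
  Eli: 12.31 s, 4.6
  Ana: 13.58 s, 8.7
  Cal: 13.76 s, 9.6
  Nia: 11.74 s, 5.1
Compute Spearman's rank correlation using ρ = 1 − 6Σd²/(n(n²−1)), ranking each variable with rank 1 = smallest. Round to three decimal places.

Ranks of variable 1: 4, 1, 5, 3, 6, 7, 2
Ranks of variable 2: 4, 1, 5, 2, 6, 7, 3
d = r₁ − r₂: 0, 0, 0, 1, 0, 0, -1
d²: 0, 0, 0, 1, 0, 0, 1; Σd² = 2
ρ = 1 − 6·2/(7·48) = 1 − 12/336 = 0.964

0.964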